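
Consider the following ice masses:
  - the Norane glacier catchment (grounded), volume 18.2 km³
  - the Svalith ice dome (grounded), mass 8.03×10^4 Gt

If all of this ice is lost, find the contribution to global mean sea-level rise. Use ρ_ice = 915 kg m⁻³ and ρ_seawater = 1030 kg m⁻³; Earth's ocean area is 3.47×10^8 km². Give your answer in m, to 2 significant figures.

Norane: 18.2 km³ × (915/1030) = 16.17 km³ of water.
Svalith: 8.03×10^4 Gt = 8.030×10^16 kg; dividing by ρ_w = 1030 kg m⁻³ gives 7.796×10^13 m³ of water.
Total added water ≈ 7.798×10^13 m³ over 3.47×10^14 m² → Δh = 0.225 m.

≈ 0.22 m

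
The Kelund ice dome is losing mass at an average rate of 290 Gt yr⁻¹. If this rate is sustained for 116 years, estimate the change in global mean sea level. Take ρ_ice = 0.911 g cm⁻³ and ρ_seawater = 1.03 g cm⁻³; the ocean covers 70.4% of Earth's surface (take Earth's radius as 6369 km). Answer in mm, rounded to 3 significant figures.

Total mass lost = 290 Gt/yr × 116 yr = 3.364×10^4 Gt = 3.364×10^16 kg.
ρ_w = 1.03 g cm⁻³ = 1030 kg m⁻³, so water volume = 3.364×10^16 / 1030 = 3.266×10^13 m³.
Δh = 3.266×10^13 / 3.59×10^14 = 0.0910 m = 91.0 mm.

≈ 91.0 mm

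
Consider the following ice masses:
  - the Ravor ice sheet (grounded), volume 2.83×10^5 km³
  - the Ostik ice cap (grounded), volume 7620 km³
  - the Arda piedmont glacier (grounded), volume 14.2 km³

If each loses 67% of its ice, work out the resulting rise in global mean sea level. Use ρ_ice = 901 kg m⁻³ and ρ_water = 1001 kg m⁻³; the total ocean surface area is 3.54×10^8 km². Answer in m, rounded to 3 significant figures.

≈ 0.495 m

Ravor: 0.67 × 2.83×10^5 km³ × (901/1001) = 1.707×10^5 km³ of water.
Ostik: 0.67 × 7620 km³ × (901/1001) = 4595 km³ of water.
Arda: 0.67 × 14.2 km³ × (901/1001) = 8.564 km³ of water.
Total added water ≈ 1.753×10^14 m³ over 3.54×10^14 m² → Δh = 0.495 m.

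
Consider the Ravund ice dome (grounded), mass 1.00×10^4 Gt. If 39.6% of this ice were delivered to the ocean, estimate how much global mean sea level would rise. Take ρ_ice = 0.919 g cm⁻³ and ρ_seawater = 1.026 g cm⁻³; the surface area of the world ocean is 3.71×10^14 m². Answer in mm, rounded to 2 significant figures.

≈ 10 mm

Ravund: 0.396 × 1.00×10^4 Gt = 3.960×10^15 kg; dividing by ρ_w = 1.026 g cm⁻³ = 1026 kg m⁻³ gives 3.860×10^12 m³ of water.
Spread over 3.71×10^14 m² of ocean, Δh = 3.860×10^12 / 3.71×10^14 = 0.0104 m = 10 mm.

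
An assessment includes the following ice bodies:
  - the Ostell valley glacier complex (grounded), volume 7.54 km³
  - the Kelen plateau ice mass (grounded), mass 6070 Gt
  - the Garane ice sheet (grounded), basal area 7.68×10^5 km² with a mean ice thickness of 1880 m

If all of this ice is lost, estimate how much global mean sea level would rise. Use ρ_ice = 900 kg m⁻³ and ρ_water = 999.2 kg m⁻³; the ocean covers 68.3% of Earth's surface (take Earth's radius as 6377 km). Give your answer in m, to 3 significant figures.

Ostell: 7.54 km³ × (900/999.2) = 6.791 km³ of water.
Kelen: 6070 Gt = 6.070×10^15 kg; dividing by ρ_w = 999.2 kg m⁻³ gives 6.075×10^12 m³ of water.
Garane: ice volume = 7.68×10^5 km² × 1880 m = 1.444×10^6 km³; 1.444×10^6 × (900/999.2) = 1.300×10^6 km³ of water.
Total added water ≈ 1.307×10^15 m³ over 3.49×10^14 m² → Δh = 3.74 m.

≈ 3.74 m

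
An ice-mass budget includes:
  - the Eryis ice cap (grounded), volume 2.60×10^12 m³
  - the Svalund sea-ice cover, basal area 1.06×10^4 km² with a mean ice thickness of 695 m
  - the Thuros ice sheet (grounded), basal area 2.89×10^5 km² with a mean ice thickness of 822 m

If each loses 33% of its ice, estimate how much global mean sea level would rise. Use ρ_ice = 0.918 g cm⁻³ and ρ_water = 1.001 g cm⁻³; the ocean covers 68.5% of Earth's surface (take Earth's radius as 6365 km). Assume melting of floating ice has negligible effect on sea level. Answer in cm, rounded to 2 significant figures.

Eryis: 0.33 × 2.60×10^12 m³ × (918/1001) = 7.869×10^11 m³ of water.
The Svalund sea-ice cover is floating and already displaces its own weight of water, so its melt adds essentially nothing to sea level.
Thuros: ice volume = 2.89×10^5 km² × 822 m = 2.376×10^5 km³; 0.33 × 2.376×10^5 × (918/1001) = 7.189×10^4 km³ of water.
Total added water ≈ 7.268×10^13 m³ over 3.49×10^14 m² → Δh = 0.208 m = 21 cm.

≈ 21 cm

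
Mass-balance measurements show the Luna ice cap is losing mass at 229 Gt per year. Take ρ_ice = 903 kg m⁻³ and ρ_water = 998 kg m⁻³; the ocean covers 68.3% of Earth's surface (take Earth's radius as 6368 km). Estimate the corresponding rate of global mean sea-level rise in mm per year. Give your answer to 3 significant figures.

≈ 0.659 mm/yr

ρ_w = 998 kg m⁻³. Annual water volume added = 229 Gt / ρ_w = 2.290×10^14 kg / 998 kg m⁻³ = 2.295×10^11 m³.
Δh per year = 2.295×10^11 / 3.48×10^14 = 6.59×10^-4 m = 0.659 mm.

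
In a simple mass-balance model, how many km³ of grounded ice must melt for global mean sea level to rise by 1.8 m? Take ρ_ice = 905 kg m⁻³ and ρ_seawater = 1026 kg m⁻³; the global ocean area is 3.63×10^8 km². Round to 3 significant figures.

≈ 7.41×10^5 km³

Required water volume = Δh × A = 1.8 m × 3.63×10^14 m² = 6.534×10^14 m³ = 6.534×10^5 km³.
Ice volume = water volume × ρ_w/ρ_ice = 6.534×10^5 × 1026/905 = 7.41×10^5 km³.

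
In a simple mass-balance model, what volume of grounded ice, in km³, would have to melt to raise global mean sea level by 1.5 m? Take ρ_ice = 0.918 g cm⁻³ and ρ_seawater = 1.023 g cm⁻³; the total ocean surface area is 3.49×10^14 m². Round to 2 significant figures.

≈ 5.8×10^5 km³

Required water volume = Δh × A = 1.5 m × 3.49×10^14 m² = 5.235×10^14 m³ = 5.235×10^5 km³.
Ice volume = water volume × ρ_w/ρ_ice = 5.235×10^5 × 1023/918 = 5.8×10^5 km³.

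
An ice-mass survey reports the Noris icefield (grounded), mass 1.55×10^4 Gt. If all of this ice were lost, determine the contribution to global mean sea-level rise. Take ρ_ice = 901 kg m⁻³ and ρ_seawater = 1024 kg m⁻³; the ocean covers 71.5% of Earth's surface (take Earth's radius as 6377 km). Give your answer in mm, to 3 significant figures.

≈ 41.4 mm

Noris: 1.55×10^4 Gt = 1.550×10^16 kg; dividing by ρ_w = 1024 kg m⁻³ gives 1.514×10^13 m³ of water.
Spread over 3.65×10^14 m² of ocean, Δh = 1.514×10^13 / 3.65×10^14 = 0.0414 m = 41.4 mm.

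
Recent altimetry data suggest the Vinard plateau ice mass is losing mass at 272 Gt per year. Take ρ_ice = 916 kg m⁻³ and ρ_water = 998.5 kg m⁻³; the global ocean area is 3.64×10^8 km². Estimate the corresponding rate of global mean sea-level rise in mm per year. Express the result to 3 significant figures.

ρ_w = 998.5 kg m⁻³. Annual water volume added = 272 Gt / ρ_w = 2.720×10^14 kg / 998.5 kg m⁻³ = 2.724×10^11 m³.
Δh per year = 2.724×10^11 / 3.64×10^14 = 7.48×10^-4 m = 0.748 mm.

≈ 0.748 mm/yr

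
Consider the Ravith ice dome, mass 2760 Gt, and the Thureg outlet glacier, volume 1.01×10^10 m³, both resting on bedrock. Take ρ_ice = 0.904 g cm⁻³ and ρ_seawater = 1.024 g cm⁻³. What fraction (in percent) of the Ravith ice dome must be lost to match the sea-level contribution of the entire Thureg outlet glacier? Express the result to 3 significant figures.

≈ 0.331 %

Equal sea-level rise means equal mass of meltwater, i.e. equal mass of ice lost.
Ice mass of Thureg: 9.130×10^12 kg; ice mass of Ravith: 2.760×10^15 kg.
Fraction required = 9.130×10^12 / 2.760×10^15 = 3.31×10^-3 → 0.331 %.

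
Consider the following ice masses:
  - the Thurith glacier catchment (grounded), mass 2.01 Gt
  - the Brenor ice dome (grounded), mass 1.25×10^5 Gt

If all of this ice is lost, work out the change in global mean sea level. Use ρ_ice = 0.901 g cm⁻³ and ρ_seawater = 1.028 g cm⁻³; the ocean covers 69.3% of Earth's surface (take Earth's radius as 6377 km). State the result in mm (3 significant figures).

Thurith: 2.01 Gt = 2.010×10^12 kg; dividing by ρ_w = 1.028 g cm⁻³ = 1028 kg m⁻³ gives 1.955×10^9 m³ of water.
Brenor: 1.25×10^5 Gt = 1.250×10^17 kg; dividing by ρ_w = 1028 kg m⁻³ gives 1.216×10^14 m³ of water.
Total added water ≈ 1.216×10^14 m³ over 3.54×10^14 m² → Δh = 0.343 m = 343 mm.

≈ 343 mm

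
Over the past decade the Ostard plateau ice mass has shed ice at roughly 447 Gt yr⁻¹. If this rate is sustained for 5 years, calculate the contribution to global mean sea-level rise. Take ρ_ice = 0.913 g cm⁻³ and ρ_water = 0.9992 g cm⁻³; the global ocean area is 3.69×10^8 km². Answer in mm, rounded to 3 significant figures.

≈ 6.06 mm

Total mass lost = 447 Gt/yr × 5 yr = 2235 Gt = 2.235×10^15 kg.
ρ_w = 0.9992 g cm⁻³ = 999.2 kg m⁻³, so water volume = 2.235×10^15 / 999.2 = 2.237×10^12 m³.
Δh = 2.237×10^12 / 3.69×10^14 = 6.06×10^-3 m = 6.06 mm.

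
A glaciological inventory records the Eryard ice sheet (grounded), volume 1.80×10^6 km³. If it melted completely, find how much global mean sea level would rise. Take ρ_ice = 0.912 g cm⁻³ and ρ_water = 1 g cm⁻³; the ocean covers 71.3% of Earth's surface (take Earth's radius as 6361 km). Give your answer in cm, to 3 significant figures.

Eryard: 1.80×10^6 km³ × (912/1000) = 1.642×10^6 km³ of water.
Spread over 3.63×10^14 m² of ocean, Δh = 1.642×10^15 / 3.63×10^14 = 4.53 m = 453 cm.

≈ 453 cm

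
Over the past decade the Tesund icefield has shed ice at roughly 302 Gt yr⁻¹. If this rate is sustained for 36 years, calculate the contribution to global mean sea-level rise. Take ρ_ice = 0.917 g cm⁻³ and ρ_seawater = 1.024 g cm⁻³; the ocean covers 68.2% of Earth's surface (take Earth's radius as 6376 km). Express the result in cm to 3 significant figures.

Total mass lost = 302 Gt/yr × 36 yr = 1.087×10^4 Gt = 1.087×10^16 kg.
ρ_w = 1.024 g cm⁻³ = 1024 kg m⁻³, so water volume = 1.087×10^16 / 1024 = 1.062×10^13 m³.
Δh = 1.062×10^13 / 3.48×10^14 = 0.0305 m = 3.05 cm.

≈ 3.05 cm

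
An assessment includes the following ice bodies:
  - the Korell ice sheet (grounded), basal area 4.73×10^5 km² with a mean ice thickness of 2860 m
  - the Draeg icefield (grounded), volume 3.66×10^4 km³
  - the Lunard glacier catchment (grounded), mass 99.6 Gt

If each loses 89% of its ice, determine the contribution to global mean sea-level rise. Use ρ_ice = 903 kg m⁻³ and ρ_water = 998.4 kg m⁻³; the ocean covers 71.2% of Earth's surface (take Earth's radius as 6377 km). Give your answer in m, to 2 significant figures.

Korell: ice volume = 4.73×10^5 km² × 2860 m = 1.353×10^6 km³; 0.89 × 1.353×10^6 × (903/998.4) = 1.089×10^6 km³ of water.
Draeg: 0.89 × 3.66×10^4 km³ × (903/998.4) = 2.946×10^4 km³ of water.
Lunard: 0.89 × 99.6 Gt = 8.864×10^13 kg; dividing by ρ_w = 998.4 kg m⁻³ gives 8.879×10^10 m³ of water.
Total added water ≈ 1.118×10^15 m³ over 3.64×10^14 m² → Δh = 3.07 m.

≈ 3.1 m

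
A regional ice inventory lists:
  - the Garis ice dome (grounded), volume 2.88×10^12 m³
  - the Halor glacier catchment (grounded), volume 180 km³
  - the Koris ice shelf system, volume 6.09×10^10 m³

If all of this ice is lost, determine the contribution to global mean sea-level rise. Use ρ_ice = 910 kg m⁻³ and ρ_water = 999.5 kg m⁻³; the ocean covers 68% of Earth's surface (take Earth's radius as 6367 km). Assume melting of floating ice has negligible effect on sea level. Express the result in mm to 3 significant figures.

≈ 8.04 mm

Garis: 2.88×10^12 m³ × (910/999.5) = 2.622×10^12 m³ of water.
Halor: 180 km³ × (910/999.5) = 163.9 km³ of water.
The Koris ice shelf system is floating and already displaces its own weight of water, so its melt adds essentially nothing to sea level.
Total added water ≈ 2.786×10^12 m³ over 3.46×10^14 m² → Δh = 8.04×10^-3 m = 8.04 mm.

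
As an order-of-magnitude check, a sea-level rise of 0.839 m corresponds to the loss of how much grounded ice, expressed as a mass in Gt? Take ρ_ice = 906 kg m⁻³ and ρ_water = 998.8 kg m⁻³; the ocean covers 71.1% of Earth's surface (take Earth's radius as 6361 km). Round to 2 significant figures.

Required water volume = Δh × A = 0.839 m × 3.62×10^14 m² = 3.033×10^14 m³.
ρ_w = 998.8 kg m⁻³, so the mass of water = 3.033×10^14 m³ × 998.8 kg m⁻³ = 3.029×10^17 kg = 3.0×10^5 Gt (and the same mass of ice, by conservation).

≈ 3.0×10^5 Gt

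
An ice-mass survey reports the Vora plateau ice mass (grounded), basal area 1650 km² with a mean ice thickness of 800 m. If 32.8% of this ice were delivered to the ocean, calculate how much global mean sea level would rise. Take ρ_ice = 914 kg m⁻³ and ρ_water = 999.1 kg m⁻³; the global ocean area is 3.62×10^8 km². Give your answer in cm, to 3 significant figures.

Vora: ice volume = 1650 km² × 800 m = 1320 km³; 0.328 × 1320 × (914/999.1) = 396.1 km³ of water.
Spread over 3.62×10^14 m² of ocean, Δh = 3.961×10^11 / 3.62×10^14 = 1.09×10^-3 m = 0.109 cm.

≈ 0.109 cm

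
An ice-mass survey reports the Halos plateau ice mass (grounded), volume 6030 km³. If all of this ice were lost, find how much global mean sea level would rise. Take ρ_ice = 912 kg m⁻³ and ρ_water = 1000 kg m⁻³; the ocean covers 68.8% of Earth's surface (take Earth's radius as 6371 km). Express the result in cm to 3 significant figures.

≈ 1.57 cm

Halos: 6030 km³ × (912/1000) = 5499 km³ of water.
Spread over 3.51×10^14 m² of ocean, Δh = 5.499×10^12 / 3.51×10^14 = 0.0157 m = 1.57 cm.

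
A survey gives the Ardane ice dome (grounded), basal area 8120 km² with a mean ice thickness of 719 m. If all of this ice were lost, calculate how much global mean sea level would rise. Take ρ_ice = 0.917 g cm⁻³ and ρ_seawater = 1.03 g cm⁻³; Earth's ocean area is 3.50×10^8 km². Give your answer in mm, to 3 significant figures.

Ardane: ice volume = 8120 km² × 719 m = 5838 km³; 5838 × (917/1030) = 5198 km³ of water.
Spread over 3.50×10^14 m² of ocean, Δh = 5.198×10^12 / 3.50×10^14 = 0.0149 m = 14.9 mm.

≈ 14.9 mm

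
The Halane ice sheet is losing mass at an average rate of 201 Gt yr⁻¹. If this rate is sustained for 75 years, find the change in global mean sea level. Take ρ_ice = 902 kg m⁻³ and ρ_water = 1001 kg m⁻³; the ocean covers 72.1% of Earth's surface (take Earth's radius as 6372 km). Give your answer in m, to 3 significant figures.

Total mass lost = 201 Gt/yr × 75 yr = 1.508×10^4 Gt = 1.508×10^16 kg.
ρ_w = 1001 kg m⁻³, so water volume = 1.508×10^16 / 1001 = 1.506×10^13 m³.
Δh = 1.506×10^13 / 3.68×10^14 = 0.0409 m.

≈ 0.0409 m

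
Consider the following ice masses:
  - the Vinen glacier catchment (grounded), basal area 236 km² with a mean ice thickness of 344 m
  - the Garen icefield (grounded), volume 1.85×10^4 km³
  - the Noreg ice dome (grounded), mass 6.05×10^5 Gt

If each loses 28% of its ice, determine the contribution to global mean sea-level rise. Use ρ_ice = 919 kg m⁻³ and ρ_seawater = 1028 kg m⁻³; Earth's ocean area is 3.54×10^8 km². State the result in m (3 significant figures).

≈ 0.479 m

Vinen: ice volume = 236 km² × 344 m = 81.18 km³; 0.28 × 81.18 × (919/1028) = 20.32 km³ of water.
Garen: 0.28 × 1.85×10^4 km³ × (919/1028) = 4631 km³ of water.
Noreg: 0.28 × 6.05×10^5 Gt = 1.694×10^17 kg; dividing by ρ_w = 1028 kg m⁻³ gives 1.648×10^14 m³ of water.
Total added water ≈ 1.694×10^14 m³ over 3.54×10^14 m² → Δh = 0.479 m.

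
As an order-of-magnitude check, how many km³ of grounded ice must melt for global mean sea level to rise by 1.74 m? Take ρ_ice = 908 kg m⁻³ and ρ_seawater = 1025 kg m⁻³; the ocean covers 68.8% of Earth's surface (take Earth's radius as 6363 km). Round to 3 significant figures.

≈ 6.88×10^5 km³

Required water volume = Δh × A = 1.74 m × 3.50×10^14 m² = 6.091×10^14 m³ = 6.091×10^5 km³.
Ice volume = water volume × ρ_w/ρ_ice = 6.091×10^5 × 1025/908 = 6.88×10^5 km³.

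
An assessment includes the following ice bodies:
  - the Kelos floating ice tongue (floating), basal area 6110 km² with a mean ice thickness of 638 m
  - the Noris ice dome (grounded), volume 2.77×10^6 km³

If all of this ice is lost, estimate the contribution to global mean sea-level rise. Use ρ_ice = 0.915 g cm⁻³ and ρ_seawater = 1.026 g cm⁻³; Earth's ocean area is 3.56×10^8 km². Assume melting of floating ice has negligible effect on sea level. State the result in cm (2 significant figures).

The Kelos floating ice tongue is floating and already displaces its own weight of water, so its melt adds essentially nothing to sea level.
Noris: 2.77×10^6 km³ × (915/1026) = 2.470×10^6 km³ of water.
Total added water ≈ 2.470×10^15 m³ over 3.56×10^14 m² → Δh = 6.94 m = 690 cm.

≈ 690 cm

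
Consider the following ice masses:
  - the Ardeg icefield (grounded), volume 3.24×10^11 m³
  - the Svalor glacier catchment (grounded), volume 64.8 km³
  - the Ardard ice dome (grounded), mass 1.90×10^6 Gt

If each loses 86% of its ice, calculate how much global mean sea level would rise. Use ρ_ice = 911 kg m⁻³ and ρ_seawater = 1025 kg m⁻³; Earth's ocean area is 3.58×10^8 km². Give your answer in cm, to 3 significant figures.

≈ 445 cm

Ardeg: 0.86 × 3.24×10^11 m³ × (911/1025) = 2.476×10^11 m³ of water.
Svalor: 0.86 × 64.8 km³ × (911/1025) = 49.53 km³ of water.
Ardard: 0.86 × 1.90×10^6 Gt = 1.634×10^18 kg; dividing by ρ_w = 1025 kg m⁻³ gives 1.594×10^15 m³ of water.
Total added water ≈ 1.594×10^15 m³ over 3.58×10^14 m² → Δh = 4.45 m = 445 cm.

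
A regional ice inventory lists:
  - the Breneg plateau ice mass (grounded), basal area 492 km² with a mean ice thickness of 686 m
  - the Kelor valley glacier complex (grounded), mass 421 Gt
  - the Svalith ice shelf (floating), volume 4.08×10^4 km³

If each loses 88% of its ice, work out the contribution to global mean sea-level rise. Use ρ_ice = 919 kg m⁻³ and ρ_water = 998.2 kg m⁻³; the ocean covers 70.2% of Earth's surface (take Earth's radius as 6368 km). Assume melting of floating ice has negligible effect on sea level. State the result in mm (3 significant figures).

Breneg: ice volume = 492 km² × 686 m = 337.5 km³; 0.88 × 337.5 × (919/998.2) = 273.4 km³ of water.
Kelor: 0.88 × 421 Gt = 3.705×10^14 kg; dividing by ρ_w = 998.2 kg m⁻³ gives 3.711×10^11 m³ of water.
The Svalith ice shelf is floating and already displaces its own weight of water, so its melt adds essentially nothing to sea level.
Total added water ≈ 6.446×10^11 m³ over 3.58×10^14 m² → Δh = 1.80×10^-3 m = 1.80 mm.

≈ 1.80 mm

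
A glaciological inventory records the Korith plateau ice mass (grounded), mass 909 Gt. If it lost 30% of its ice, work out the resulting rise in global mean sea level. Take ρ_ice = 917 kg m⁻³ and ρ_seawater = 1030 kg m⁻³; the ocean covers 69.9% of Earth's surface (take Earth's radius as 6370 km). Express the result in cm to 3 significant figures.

≈ 0.0743 cm

Korith: 0.3 × 909 Gt = 2.727×10^14 kg; dividing by ρ_w = 1030 kg m⁻³ gives 2.648×10^11 m³ of water.
Spread over 3.56×10^14 m² of ocean, Δh = 2.648×10^11 / 3.56×10^14 = 7.43×10^-4 m = 0.0743 cm.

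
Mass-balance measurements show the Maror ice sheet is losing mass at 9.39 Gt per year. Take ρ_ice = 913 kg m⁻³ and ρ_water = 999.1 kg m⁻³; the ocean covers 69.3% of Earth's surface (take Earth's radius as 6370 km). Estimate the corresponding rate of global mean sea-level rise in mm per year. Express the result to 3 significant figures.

ρ_w = 999.1 kg m⁻³. Annual water volume added = 9.39 Gt / ρ_w = 9.390×10^12 kg / 999.1 kg m⁻³ = 9.398×10^9 m³.
Δh per year = 9.398×10^9 / 3.53×10^14 = 2.66×10^-5 m = 0.0266 mm.

≈ 0.0266 mm/yr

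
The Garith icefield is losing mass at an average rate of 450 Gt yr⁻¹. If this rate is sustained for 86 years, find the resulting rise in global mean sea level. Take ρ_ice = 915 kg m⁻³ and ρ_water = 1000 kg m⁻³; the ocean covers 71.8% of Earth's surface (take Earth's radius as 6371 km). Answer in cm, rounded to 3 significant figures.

Total mass lost = 450 Gt/yr × 86 yr = 3.870×10^4 Gt = 3.870×10^16 kg.
ρ_w = 1000 kg m⁻³, so water volume = 3.870×10^16 / 1000 = 3.870×10^13 m³.
Δh = 3.870×10^13 / 3.66×10^14 = 0.106 m = 10.6 cm.

≈ 10.6 cm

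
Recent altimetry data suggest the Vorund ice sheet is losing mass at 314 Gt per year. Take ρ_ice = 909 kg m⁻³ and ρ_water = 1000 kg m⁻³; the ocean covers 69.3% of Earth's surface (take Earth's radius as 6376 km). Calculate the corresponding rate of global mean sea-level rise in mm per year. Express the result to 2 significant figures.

≈ 0.89 mm/yr

ρ_w = 1000 kg m⁻³. Annual water volume added = 314 Gt / ρ_w = 3.140×10^14 kg / 1000 kg m⁻³ = 3.140×10^11 m³.
Δh per year = 3.140×10^11 / 3.54×10^14 = 8.87×10^-4 m = 0.89 mm.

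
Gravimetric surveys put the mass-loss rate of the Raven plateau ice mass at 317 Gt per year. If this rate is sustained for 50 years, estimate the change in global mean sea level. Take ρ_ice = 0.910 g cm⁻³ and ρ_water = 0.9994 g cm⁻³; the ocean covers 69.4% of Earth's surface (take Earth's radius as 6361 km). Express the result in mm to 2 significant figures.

Total mass lost = 317 Gt/yr × 50 yr = 1.585×10^4 Gt = 1.585×10^16 kg.
ρ_w = 0.9994 g cm⁻³ = 999.4 kg m⁻³, so water volume = 1.585×10^16 / 999.4 = 1.586×10^13 m³.
Δh = 1.586×10^13 / 3.53×10^14 = 0.0449 m = 45 mm.

≈ 45 mm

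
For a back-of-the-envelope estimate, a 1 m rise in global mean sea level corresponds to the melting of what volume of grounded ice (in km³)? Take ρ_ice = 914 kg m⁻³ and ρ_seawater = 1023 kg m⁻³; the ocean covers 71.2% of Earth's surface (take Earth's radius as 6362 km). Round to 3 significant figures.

≈ 4.05×10^5 km³

Required water volume = Δh × A = 1 m × 3.62×10^14 m² = 3.621×10^14 m³ = 3.621×10^5 km³.
Ice volume = water volume × ρ_w/ρ_ice = 3.621×10^5 × 1023/914 = 4.05×10^5 km³.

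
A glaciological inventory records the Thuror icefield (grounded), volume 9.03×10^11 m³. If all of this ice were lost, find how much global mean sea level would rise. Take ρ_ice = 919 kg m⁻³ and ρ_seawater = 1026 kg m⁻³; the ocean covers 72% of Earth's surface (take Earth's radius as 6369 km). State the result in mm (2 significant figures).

Thuror: 9.03×10^11 m³ × (919/1026) = 8.088×10^11 m³ of water.
Spread over 3.67×10^14 m² of ocean, Δh = 8.088×10^11 / 3.67×10^14 = 2.20×10^-3 m = 2.2 mm.

≈ 2.2 mm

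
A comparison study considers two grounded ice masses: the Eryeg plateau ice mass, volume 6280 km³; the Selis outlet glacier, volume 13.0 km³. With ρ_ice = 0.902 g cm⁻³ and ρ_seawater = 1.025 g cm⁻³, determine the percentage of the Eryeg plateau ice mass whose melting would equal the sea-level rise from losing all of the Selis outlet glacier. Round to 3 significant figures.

Equal sea-level rise means equal mass of meltwater, i.e. equal mass of ice lost.
Ice mass of Selis: 1.173×10^13 kg; ice mass of Eryeg: 5.665×10^15 kg.
Fraction required = 1.173×10^13 / 5.665×10^15 = 2.07×10^-3 → 0.207 %.

≈ 0.207 %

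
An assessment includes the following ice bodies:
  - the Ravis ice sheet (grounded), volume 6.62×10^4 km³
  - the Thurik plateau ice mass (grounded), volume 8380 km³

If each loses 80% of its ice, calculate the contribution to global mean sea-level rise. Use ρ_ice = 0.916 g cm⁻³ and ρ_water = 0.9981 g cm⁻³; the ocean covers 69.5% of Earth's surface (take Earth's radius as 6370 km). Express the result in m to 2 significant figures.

Ravis: 0.8 × 6.62×10^4 km³ × (916/998.1) = 4.860×10^4 km³ of water.
Thurik: 0.8 × 8380 km³ × (916/998.1) = 6153 km³ of water.
Total added water ≈ 5.476×10^13 m³ over 3.54×10^14 m² → Δh = 0.155 m.

≈ 0.15 m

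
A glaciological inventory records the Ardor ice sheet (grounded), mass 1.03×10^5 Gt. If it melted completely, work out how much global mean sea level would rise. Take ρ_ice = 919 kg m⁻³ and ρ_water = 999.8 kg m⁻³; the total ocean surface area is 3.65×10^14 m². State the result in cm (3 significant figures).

Ardor: 1.03×10^5 Gt = 1.030×10^17 kg; dividing by ρ_w = 999.8 kg m⁻³ gives 1.030×10^14 m³ of water.
Spread over 3.65×10^14 m² of ocean, Δh = 1.030×10^14 / 3.65×10^14 = 0.282 m = 28.2 cm.

≈ 28.2 cm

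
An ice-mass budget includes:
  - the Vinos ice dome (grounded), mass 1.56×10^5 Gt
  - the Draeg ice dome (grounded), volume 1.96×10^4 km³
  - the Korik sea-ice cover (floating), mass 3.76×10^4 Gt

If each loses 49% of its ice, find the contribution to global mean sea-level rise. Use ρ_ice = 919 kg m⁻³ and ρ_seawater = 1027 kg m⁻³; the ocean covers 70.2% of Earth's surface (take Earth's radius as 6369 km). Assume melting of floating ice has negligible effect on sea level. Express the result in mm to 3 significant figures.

Vinos: 0.49 × 1.56×10^5 Gt = 7.644×10^16 kg; dividing by ρ_w = 1027 kg m⁻³ gives 7.443×10^13 m³ of water.
Draeg: 0.49 × 1.96×10^4 km³ × (919/1027) = 8594 km³ of water.
The Korik sea-ice cover is floating and already displaces its own weight of water, so its melt adds essentially nothing to sea level.
Total added water ≈ 8.302×10^13 m³ over 3.58×10^14 m² → Δh = 0.232 m = 232 mm.

≈ 232 mm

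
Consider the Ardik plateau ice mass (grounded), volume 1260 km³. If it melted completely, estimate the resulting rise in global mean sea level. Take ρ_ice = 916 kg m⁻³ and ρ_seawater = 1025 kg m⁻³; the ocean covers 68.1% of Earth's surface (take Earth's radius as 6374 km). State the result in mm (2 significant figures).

Ardik: 1260 km³ × (916/1025) = 1126 km³ of water.
Spread over 3.48×10^14 m² of ocean, Δh = 1.126×10^12 / 3.48×10^14 = 3.24×10^-3 m = 3.2 mm.

≈ 3.2 mm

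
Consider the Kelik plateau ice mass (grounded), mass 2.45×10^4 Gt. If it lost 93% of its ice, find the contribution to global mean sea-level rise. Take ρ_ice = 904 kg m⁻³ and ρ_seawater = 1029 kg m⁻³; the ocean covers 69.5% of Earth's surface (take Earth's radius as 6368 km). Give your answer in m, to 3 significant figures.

≈ 0.0625 m

Kelik: 0.93 × 2.45×10^4 Gt = 2.278×10^16 kg; dividing by ρ_w = 1029 kg m⁻³ gives 2.214×10^13 m³ of water.
Spread over 3.54×10^14 m² of ocean, Δh = 2.214×10^13 / 3.54×10^14 = 0.0625 m.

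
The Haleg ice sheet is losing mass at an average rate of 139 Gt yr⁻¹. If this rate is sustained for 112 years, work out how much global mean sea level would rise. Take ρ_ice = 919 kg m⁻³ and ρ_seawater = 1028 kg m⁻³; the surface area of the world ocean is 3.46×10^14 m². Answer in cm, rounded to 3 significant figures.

Total mass lost = 139 Gt/yr × 112 yr = 1.557×10^4 Gt = 1.557×10^16 kg.
ρ_w = 1028 kg m⁻³, so water volume = 1.557×10^16 / 1028 = 1.514×10^13 m³.
Δh = 1.514×10^13 / 3.46×10^14 = 0.0438 m = 4.38 cm.

≈ 4.38 cm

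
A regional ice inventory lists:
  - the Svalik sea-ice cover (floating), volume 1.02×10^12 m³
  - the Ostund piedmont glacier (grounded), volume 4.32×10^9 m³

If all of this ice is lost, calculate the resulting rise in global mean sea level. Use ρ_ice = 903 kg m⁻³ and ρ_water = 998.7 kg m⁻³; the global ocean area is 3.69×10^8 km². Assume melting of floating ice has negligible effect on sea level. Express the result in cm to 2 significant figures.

The Svalik sea-ice cover is floating and already displaces its own weight of water, so its melt adds essentially nothing to sea level.
Ostund: 4.32×10^9 m³ × (903/998.7) = 3.906×10^9 m³ of water.
Total added water ≈ 3.906×10^9 m³ over 3.69×10^14 m² → Δh = 1.06×10^-5 m = 1.1×10^-3 cm.

≈ 1.1×10^-3 cm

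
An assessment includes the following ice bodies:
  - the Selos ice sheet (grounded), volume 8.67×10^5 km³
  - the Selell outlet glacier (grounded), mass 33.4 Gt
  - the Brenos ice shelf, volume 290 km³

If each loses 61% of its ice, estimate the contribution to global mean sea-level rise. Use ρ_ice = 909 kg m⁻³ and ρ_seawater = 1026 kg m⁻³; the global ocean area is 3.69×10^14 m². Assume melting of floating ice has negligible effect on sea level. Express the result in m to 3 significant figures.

≈ 1.27 m

Selos: 0.61 × 8.67×10^5 km³ × (909/1026) = 4.686×10^5 km³ of water.
Selell: 0.61 × 33.4 Gt = 2.037×10^13 kg; dividing by ρ_w = 1026 kg m⁻³ gives 1.986×10^10 m³ of water.
The Brenos ice shelf is floating and already displaces its own weight of water, so its melt adds essentially nothing to sea level.
Total added water ≈ 4.686×10^14 m³ over 3.69×10^14 m² → Δh = 1.27 m.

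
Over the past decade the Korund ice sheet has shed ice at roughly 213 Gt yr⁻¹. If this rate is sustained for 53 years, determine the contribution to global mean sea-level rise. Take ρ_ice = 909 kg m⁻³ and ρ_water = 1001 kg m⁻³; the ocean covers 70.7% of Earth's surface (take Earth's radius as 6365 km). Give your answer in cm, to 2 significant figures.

Total mass lost = 213 Gt/yr × 53 yr = 1.129×10^4 Gt = 1.129×10^16 kg.
ρ_w = 1001 kg m⁻³, so water volume = 1.129×10^16 / 1001 = 1.128×10^13 m³.
Δh = 1.128×10^13 / 3.60×10^14 = 0.0313 m = 3.1 cm.

≈ 3.1 cm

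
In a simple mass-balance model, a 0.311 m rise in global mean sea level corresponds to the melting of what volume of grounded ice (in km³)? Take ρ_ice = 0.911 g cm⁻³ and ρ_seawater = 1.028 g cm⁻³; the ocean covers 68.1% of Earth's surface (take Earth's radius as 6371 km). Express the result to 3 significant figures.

≈ 1.22×10^5 km³

Required water volume = Δh × A = 0.311 m × 3.47×10^14 m² = 1.080×10^14 m³ = 1.080×10^5 km³.
Ice volume = water volume × ρ_w/ρ_ice = 1.080×10^5 × 1028/911 = 1.22×10^5 km³.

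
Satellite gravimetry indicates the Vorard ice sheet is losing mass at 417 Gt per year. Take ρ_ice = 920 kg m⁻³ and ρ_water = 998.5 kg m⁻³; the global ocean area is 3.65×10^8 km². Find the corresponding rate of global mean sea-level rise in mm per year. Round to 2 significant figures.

ρ_w = 998.5 kg m⁻³. Annual water volume added = 417 Gt / ρ_w = 4.170×10^14 kg / 998.5 kg m⁻³ = 4.176×10^11 m³.
Δh per year = 4.176×10^11 / 3.65×10^14 = 1.14×10^-3 m = 1.1 mm.

≈ 1.1 mm/yr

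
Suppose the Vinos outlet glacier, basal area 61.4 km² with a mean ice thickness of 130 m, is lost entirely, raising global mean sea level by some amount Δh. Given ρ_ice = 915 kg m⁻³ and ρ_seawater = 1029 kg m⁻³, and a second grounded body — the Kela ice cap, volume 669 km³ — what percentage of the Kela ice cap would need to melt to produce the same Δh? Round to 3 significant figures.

Equal sea-level rise means equal mass of meltwater, i.e. equal mass of ice lost.
Ice mass of Vinos: 7.304×10^12 kg; ice mass of Kela: 6.121×10^14 kg.
Fraction required = 7.304×10^12 / 6.121×10^14 = 0.0119 → 1.19 %.

≈ 1.19 %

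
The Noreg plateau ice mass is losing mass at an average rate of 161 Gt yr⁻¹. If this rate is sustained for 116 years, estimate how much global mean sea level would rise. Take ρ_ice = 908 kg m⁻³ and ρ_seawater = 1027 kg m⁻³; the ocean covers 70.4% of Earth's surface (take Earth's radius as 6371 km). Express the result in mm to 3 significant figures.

Total mass lost = 161 Gt/yr × 116 yr = 1.868×10^4 Gt = 1.868×10^16 kg.
ρ_w = 1027 kg m⁻³, so water volume = 1.868×10^16 / 1027 = 1.819×10^13 m³.
Δh = 1.819×10^13 / 3.59×10^14 = 0.0506 m = 50.6 mm.

≈ 50.6 mm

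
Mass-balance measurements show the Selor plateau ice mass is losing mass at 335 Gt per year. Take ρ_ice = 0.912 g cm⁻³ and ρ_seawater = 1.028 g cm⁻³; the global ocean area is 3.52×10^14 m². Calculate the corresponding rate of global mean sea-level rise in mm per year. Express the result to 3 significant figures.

ρ_w = 1.028 g cm⁻³ = 1028 kg m⁻³. Annual water volume added = 335 Gt / ρ_w = 3.350×10^14 kg / 1028 kg m⁻³ = 3.259×10^11 m³.
Δh per year = 3.259×10^11 / 3.52×10^14 = 9.26×10^-4 m = 0.926 mm.

≈ 0.926 mm/yr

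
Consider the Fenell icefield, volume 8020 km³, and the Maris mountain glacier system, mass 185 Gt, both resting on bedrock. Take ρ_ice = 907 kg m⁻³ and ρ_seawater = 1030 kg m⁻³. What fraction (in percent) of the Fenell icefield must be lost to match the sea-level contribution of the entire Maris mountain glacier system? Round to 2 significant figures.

≈ 2.5 %

Equal sea-level rise means equal mass of meltwater, i.e. equal mass of ice lost.
Ice mass of Maris: 1.850×10^14 kg; ice mass of Fenell: 7.274×10^15 kg.
Fraction required = 1.850×10^14 / 7.274×10^15 = 0.0254 → 2.5 %.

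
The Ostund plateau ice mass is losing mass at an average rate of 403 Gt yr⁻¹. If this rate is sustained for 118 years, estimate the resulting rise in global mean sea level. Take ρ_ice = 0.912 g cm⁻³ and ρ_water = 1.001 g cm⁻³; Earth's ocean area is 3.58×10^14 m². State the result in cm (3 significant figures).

≈ 13.3 cm

Total mass lost = 403 Gt/yr × 118 yr = 4.755×10^4 Gt = 4.755×10^16 kg.
ρ_w = 1.001 g cm⁻³ = 1001 kg m⁻³, so water volume = 4.755×10^16 / 1001 = 4.751×10^13 m³.
Δh = 4.751×10^13 / 3.58×10^14 = 0.133 m = 13.3 cm.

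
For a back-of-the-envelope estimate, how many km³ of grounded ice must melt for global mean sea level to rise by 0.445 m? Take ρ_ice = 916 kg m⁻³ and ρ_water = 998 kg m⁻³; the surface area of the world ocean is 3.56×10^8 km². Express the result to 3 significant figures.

≈ 1.73×10^5 km³

Required water volume = Δh × A = 0.445 m × 3.56×10^14 m² = 1.584×10^14 m³ = 1.584×10^5 km³.
Ice volume = water volume × ρ_w/ρ_ice = 1.584×10^5 × 998/916 = 1.73×10^5 km³.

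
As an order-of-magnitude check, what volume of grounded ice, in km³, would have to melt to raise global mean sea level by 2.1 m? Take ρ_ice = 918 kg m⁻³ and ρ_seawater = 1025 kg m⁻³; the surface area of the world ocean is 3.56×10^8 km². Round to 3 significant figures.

≈ 8.35×10^5 km³

Required water volume = Δh × A = 2.1 m × 3.56×10^14 m² = 7.476×10^14 m³ = 7.476×10^5 km³.
Ice volume = water volume × ρ_w/ρ_ice = 7.476×10^5 × 1025/918 = 8.35×10^5 km³.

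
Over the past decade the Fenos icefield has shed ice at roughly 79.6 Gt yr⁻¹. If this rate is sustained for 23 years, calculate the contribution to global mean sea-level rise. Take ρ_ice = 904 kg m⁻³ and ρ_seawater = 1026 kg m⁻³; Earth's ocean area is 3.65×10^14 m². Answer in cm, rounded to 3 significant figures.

≈ 0.489 cm

Total mass lost = 79.6 Gt/yr × 23 yr = 1831 Gt = 1.831×10^15 kg.
ρ_w = 1026 kg m⁻³, so water volume = 1.831×10^15 / 1026 = 1.784×10^12 m³.
Δh = 1.784×10^12 / 3.65×10^14 = 4.89×10^-3 m = 0.489 cm.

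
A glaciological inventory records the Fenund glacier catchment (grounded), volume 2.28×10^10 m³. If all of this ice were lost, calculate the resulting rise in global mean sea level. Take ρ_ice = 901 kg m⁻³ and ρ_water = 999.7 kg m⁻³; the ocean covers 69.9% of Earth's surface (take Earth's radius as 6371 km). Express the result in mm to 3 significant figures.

≈ 0.0576 mm

Fenund: 2.28×10^10 m³ × (901/999.7) = 2.055×10^10 m³ of water.
Spread over 3.57×10^14 m² of ocean, Δh = 2.055×10^10 / 3.57×10^14 = 5.76×10^-5 m = 0.0576 mm.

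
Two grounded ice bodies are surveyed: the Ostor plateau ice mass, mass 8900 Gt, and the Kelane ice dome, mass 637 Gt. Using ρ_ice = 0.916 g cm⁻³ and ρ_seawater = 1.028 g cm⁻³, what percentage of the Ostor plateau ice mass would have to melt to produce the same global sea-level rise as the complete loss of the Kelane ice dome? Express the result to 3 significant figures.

Equal sea-level rise means equal mass of meltwater, i.e. equal mass of ice lost.
Ice mass of Kelane: 6.370×10^14 kg; ice mass of Ostor: 8.900×10^15 kg.
Fraction required = 6.370×10^14 / 8.900×10^15 = 0.0716 → 7.16 %.

≈ 7.16 %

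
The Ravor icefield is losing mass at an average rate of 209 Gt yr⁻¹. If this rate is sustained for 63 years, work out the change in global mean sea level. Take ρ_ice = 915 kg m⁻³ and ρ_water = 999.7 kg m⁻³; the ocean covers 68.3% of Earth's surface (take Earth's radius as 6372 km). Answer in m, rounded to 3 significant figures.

≈ 0.0378 m

Total mass lost = 209 Gt/yr × 63 yr = 1.317×10^4 Gt = 1.317×10^16 kg.
ρ_w = 999.7 kg m⁻³, so water volume = 1.317×10^16 / 999.7 = 1.317×10^13 m³.
Δh = 1.317×10^13 / 3.48×10^14 = 0.0378 m.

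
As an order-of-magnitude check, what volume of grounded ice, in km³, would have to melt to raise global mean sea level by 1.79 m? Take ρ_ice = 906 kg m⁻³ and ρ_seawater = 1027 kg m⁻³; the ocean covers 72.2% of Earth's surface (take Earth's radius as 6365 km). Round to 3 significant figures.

≈ 7.46×10^5 km³

Required water volume = Δh × A = 1.79 m × 3.68×10^14 m² = 6.580×10^14 m³ = 6.580×10^5 km³.
Ice volume = water volume × ρ_w/ρ_ice = 6.580×10^5 × 1027/906 = 7.46×10^5 km³.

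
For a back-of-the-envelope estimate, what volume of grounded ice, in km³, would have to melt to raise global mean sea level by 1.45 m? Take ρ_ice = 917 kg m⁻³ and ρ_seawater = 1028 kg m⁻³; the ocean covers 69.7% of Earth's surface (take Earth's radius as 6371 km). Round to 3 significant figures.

≈ 5.78×10^5 km³

Required water volume = Δh × A = 1.45 m × 3.56×10^14 m² = 5.155×10^14 m³ = 5.155×10^5 km³.
Ice volume = water volume × ρ_w/ρ_ice = 5.155×10^5 × 1028/917 = 5.78×10^5 km³.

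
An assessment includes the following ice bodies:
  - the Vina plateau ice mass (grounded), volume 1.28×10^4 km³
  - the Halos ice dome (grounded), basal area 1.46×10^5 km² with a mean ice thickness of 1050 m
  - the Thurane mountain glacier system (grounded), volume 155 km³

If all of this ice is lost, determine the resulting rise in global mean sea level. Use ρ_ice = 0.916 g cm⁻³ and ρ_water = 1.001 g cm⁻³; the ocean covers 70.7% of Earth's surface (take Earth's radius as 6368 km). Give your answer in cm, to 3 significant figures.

Vina: 1.28×10^4 km³ × (916/1001) = 1.171×10^4 km³ of water.
Halos: ice volume = 1.46×10^5 km² × 1050 m = 1.533×10^5 km³; 1.533×10^5 × (916/1001) = 1.403×10^5 km³ of water.
Thurane: 155 km³ × (916/1001) = 141.8 km³ of water.
Total added water ≈ 1.521×10^14 m³ over 3.60×10^14 m² → Δh = 0.422 m = 42.2 cm.

≈ 42.2 cm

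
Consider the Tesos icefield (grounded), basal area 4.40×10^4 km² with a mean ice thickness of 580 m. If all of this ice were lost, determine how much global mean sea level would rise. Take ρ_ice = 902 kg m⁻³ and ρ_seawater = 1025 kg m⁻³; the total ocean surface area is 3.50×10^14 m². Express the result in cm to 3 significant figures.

Tesos: ice volume = 4.40×10^4 km² × 580 m = 2.552×10^4 km³; 2.552×10^4 × (902/1025) = 2.246×10^4 km³ of water.
Spread over 3.50×10^14 m² of ocean, Δh = 2.246×10^13 / 3.50×10^14 = 0.0642 m = 6.42 cm.

≈ 6.42 cm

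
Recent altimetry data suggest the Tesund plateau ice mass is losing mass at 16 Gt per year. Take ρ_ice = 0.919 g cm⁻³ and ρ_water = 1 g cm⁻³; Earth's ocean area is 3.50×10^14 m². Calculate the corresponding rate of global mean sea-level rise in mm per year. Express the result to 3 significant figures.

≈ 0.0457 mm/yr

ρ_w = 1 g cm⁻³ = 1000 kg m⁻³. Annual water volume added = 16 Gt / ρ_w = 1.600×10^13 kg / 1000 kg m⁻³ = 1.600×10^10 m³.
Δh per year = 1.600×10^10 / 3.50×10^14 = 4.57×10^-5 m = 0.0457 mm.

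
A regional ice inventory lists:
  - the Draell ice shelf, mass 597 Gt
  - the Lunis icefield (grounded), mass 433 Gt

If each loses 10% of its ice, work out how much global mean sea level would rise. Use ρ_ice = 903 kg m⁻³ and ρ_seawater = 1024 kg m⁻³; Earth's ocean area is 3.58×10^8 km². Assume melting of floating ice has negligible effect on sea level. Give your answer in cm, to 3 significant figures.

The Draell ice shelf is floating and already displaces its own weight of water, so its melt adds essentially nothing to sea level.
Lunis: 0.1 × 433 Gt = 4.330×10^13 kg; dividing by ρ_w = 1024 kg m⁻³ gives 4.229×10^10 m³ of water.
Total added water ≈ 4.229×10^10 m³ over 3.58×10^14 m² → Δh = 1.18×10^-4 m = 0.0118 cm.

≈ 0.0118 cm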